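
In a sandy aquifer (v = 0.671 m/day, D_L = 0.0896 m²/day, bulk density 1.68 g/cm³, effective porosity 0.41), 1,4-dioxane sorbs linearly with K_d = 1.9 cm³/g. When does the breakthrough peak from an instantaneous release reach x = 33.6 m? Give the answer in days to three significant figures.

Retardation factor R = 1 + ρ_b·K_d/n = 1 + 1.68 × 1.9/0.41 = 8.785.
Sorption retards both mechanisms: v_R = v/R = 0.07638 m/day, D_R = D/R = 0.01020 m²/day.
Peak time from v_R²t² + 2D_R t − x² = 0: t = (√(D_R² + v_R²x²) − D_R)/v_R².
√(D_R² + v_R²x²) = √(0.01020² + 0.07638² × 33.6²) = 2.566; v_R² = 0.005834.
t = (2.566 − 0.01020)/0.005834 = 438 days.

438 days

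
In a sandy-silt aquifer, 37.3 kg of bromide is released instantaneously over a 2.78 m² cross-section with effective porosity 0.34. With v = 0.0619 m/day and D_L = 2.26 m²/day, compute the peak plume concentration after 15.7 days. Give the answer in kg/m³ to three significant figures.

The peak of an instantaneous 1D plume sits at x = vt; there the Gaussian factor is 1 and C_max = M/(n_e·A·√(4πDt)), where n_e·A is the pore area the mass is dissolved in.
√(4πDt) = √(4π × 2.26 × 15.7) = 21.12 m, so C_max = 37.3/(0.34 × 2.78 × 21.12) = 1.87 kg/m³.

1.87 kg/m³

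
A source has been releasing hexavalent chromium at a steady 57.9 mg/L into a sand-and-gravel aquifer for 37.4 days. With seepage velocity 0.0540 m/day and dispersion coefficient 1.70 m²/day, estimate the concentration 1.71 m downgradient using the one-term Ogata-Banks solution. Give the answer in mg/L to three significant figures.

For a continuous step input, C/C₀ ≈ ½·erfc((x−vt)/(2√(Dt))).
vt = 0.0540 × 37.4 = 2.0196 m and 2√(Dt) = 2√(1.70 × 37.4) = 15.95 m.
Argument (x−vt)/(2√(Dt)) = (1.71 − 2.0196)/15.95 = -0.01941; ½·erfc(-0.01941) = 0.5109.
C = 57.9 × 0.5109 = 29.6 mg/L.

29.6 mg/L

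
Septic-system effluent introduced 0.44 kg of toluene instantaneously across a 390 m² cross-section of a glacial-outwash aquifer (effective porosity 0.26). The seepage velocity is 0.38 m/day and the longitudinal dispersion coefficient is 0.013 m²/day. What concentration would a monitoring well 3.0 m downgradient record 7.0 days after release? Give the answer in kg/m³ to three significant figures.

For an instantaneous plane source, C(x,t) = M/(n_e·A·√(4πDt)) · exp(−(x−vt)²/(4Dt)), with n_e·A the pore (flow) area.
Plume center vt = 0.38 × 7.0 = 2.66 m, so the well at 3.0 m is 0.34 m downgradient of the peak.
√(4πDt) = 1.069 m, giving peak height M/(n_e·A·√(4πDt)) = 0.44/(0.26 × 390 × 1.069) = 0.004059 kg/m³.
(x−vt)²/(4Dt) = (0.34)²/(4 × 0.013 × 7.0) = 0.3176; exp(−0.3176) = 0.7279.
C = 0.004059 × 0.7279 = 0.00295 kg/m³.

0.00295 kg/m³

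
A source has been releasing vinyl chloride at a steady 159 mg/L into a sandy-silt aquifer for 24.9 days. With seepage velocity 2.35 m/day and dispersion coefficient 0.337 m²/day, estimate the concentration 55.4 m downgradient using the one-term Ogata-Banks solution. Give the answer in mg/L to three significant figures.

123 mg/L

For a continuous step input, C/C₀ ≈ ½·erfc((x−vt)/(2√(Dt))).
vt = 2.35 × 24.9 = 58.515 m and 2√(Dt) = 2√(0.337 × 24.9) = 5.794 m.
Argument (x−vt)/(2√(Dt)) = (55.4 − 58.515)/5.794 = -0.5376; ½·erfc(-0.5376) = 0.7765.
C = 159 × 0.7765 = 123 mg/L.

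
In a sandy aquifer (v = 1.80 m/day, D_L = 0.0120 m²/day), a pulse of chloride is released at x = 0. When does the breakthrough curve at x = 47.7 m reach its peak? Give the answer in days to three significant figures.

26.5 days

For the 1D instantaneous-source solution, setting ∂C/∂t = 0 at fixed x gives v²t² + 2Dt − x² = 0, so t = (√(D² + v²x²) − D)/v².
√(D² + v²x²) = √(0.0120² + 1.80² × 47.7²) = 85.86; v² = 3.24.
t = (85.86 − 0.0120)/3.24 = 26.5 days (vs. the pure-advection estimate x/v = 26.5 d).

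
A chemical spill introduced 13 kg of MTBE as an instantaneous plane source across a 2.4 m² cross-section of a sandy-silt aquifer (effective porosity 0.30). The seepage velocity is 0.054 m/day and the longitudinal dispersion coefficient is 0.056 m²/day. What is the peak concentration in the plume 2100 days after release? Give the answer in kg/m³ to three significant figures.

0.470 kg/m³

The peak of an instantaneous 1D plume sits at x = vt; there the Gaussian factor is 1 and C_max = M/(n_e·A·√(4πDt)), where n_e·A is the pore area the mass is dissolved in.
√(4πDt) = √(4π × 0.056 × 2100) = 38.44 m, so C_max = 13/(0.30 × 2.4 × 38.44) = 0.470 kg/m³.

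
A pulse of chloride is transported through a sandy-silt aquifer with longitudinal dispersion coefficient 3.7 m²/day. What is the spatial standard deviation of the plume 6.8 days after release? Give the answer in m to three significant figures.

7.09 m

Dispersive spreading gives a Gaussian with σ² = 2Dt; advection only shifts the center.
σ = √(2 × 3.7 × 6.8) = 7.09 m.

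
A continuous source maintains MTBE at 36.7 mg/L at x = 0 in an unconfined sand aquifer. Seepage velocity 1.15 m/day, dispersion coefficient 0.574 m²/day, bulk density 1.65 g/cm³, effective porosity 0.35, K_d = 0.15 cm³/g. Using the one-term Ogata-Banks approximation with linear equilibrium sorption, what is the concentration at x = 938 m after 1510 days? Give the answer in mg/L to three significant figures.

36.5 mg/L

Retardation factor R = 1 + ρ_b·K_d/n = 1 + 1.65 × 0.15/0.35 = 1.707.
Sorption retards both mechanisms: v_R = v/R = 0.6737 m/day, D_R = D/R = 0.3363 m²/day.
v_R·t = 0.6737 × 1510 = 1017.287 m; 2√(D_R t) = 45.07 m; argument = (938 − 1017.287)/45.07 = -1.759.
C = C₀ × ½·erfc(-1.759) = 36.7 × 0.9936 = 36.5 mg/L.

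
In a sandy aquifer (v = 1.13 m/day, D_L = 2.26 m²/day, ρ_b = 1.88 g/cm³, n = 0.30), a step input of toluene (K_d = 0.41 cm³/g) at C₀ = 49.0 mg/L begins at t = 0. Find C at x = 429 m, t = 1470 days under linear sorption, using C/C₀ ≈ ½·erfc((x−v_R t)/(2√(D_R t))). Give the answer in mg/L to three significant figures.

39.2 mg/L

Retardation factor R = 1 + ρ_b·K_d/n = 1 + 1.88 × 0.41/0.30 = 3.569.
Sorption retards both mechanisms: v_R = v/R = 0.3166 m/day, D_R = D/R = 0.6332 m²/day.
v_R·t = 0.3166 × 1470 = 465.402 m; 2√(D_R t) = 61.02 m; argument = (429 − 465.402)/61.02 = -0.5966.
C = C₀ × ½·erfc(-0.5966) = 49.0 × 0.8006 = 39.2 mg/L.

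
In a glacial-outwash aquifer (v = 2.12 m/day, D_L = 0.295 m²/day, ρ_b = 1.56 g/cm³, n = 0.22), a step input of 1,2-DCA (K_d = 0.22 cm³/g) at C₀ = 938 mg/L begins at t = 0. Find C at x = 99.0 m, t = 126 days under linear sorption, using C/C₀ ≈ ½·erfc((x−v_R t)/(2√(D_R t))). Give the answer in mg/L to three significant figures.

Retardation factor R = 1 + ρ_b·K_d/n = 1 + 1.56 × 0.22/0.22 = 2.560.
Sorption retards both mechanisms: v_R = v/R = 0.8281 m/day, D_R = D/R = 0.1152 m²/day.
v_R·t = 0.8281 × 126 = 104.3406 m; 2√(D_R t) = 7.620 m; argument = (99.0 − 104.3406)/7.620 = -0.7009.
C = C₀ × ½·erfc(-0.7009) = 938 × 0.8392 = 787 mg/L.

787 mg/L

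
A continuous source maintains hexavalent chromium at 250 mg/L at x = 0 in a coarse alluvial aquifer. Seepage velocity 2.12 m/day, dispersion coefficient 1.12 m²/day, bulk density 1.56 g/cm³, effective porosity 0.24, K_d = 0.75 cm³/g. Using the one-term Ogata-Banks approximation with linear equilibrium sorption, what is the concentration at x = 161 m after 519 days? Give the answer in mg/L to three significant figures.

242 mg/L

Retardation factor R = 1 + ρ_b·K_d/n = 1 + 1.56 × 0.75/0.24 = 5.875.
Sorption retards both mechanisms: v_R = v/R = 0.3609 m/day, D_R = D/R = 0.1906 m²/day.
v_R·t = 0.3609 × 519 = 187.3071 m; 2√(D_R t) = 19.89 m; argument = (161 − 187.3071)/19.89 = -1.323.
C = C₀ × ½·erfc(-1.323) = 250 × 0.9693 = 242 mg/L.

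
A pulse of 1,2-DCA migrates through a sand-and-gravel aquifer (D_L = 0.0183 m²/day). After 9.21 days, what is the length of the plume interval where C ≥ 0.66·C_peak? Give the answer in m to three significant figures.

The plume is Gaussian with σ = √(2Dt) = √(2 × 0.0183 × 9.21) = 0.5806 m.
C/C_peak = exp(−Δx²/(2σ²)) = 0.66 ⇒ Δx = σ·√(−2 ln 0.66) = 0.5806 × 0.9116 = 0.5293 m.
Width = 2Δx = 1.06 m.

1.06 m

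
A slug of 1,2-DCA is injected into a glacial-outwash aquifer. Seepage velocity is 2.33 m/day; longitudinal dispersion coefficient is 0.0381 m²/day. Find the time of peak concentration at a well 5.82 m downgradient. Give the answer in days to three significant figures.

2.49 days

For the 1D instantaneous-source solution, setting ∂C/∂t = 0 at fixed x gives v²t² + 2Dt − x² = 0, so t = (√(D² + v²x²) − D)/v².
√(D² + v²x²) = √(0.0381² + 2.33² × 5.82²) = 13.56; v² = 5.4289.
t = (13.56 − 0.0381)/5.4289 = 2.49 days (vs. the pure-advection estimate x/v = 2.50 d).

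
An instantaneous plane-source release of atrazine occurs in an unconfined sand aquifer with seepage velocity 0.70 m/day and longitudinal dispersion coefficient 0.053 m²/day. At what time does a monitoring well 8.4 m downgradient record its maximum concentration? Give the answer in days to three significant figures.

For the 1D instantaneous-source solution, setting ∂C/∂t = 0 at fixed x gives v²t² + 2Dt − x² = 0, so t = (√(D² + v²x²) − D)/v².
√(D² + v²x²) = √(0.053² + 0.70² × 8.4²) = 5.880; v² = 0.49.
t = (5.880 − 0.053)/0.49 = 11.9 days (vs. the pure-advection estimate x/v = 12.0 d).

11.9 days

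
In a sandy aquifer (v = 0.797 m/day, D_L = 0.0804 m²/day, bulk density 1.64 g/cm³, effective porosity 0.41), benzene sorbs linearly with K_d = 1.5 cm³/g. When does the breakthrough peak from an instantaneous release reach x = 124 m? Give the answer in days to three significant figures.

Retardation factor R = 1 + ρ_b·K_d/n = 1 + 1.64 × 1.5/0.41 = 7.000.
Sorption retards both mechanisms: v_R = v/R = 0.1139 m/day, D_R = D/R = 0.01149 m²/day.
Peak time from v_R²t² + 2D_R t − x² = 0: t = (√(D_R² + v_R²x²) − D_R)/v_R².
√(D_R² + v_R²x²) = √(0.01149² + 0.1139² × 124²) = 14.12; v_R² = 0.01297.
t = (14.12 − 0.01149)/0.01297 = 1090 days.

1090 days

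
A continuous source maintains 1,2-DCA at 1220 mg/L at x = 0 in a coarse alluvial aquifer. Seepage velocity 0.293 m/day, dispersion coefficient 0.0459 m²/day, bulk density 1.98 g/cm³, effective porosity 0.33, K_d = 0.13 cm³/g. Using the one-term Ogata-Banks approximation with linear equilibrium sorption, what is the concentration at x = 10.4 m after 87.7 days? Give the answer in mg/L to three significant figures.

1180 mg/L

Retardation factor R = 1 + ρ_b·K_d/n = 1 + 1.98 × 0.13/0.33 = 1.780.
Sorption retards both mechanisms: v_R = v/R = 0.1646 m/day, D_R = D/R = 0.02579 m²/day.
v_R·t = 0.1646 × 87.7 = 14.43542 m; 2√(D_R t) = 3.008 m; argument = (10.4 − 14.43542)/3.008 = -1.342.
C = C₀ × ½·erfc(-1.342) = 1220 × 0.9711 = 1180 mg/L.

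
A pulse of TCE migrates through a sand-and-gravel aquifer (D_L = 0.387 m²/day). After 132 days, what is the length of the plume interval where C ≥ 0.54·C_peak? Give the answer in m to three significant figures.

22.4 m

The plume is Gaussian with σ = √(2Dt) = √(2 × 0.387 × 132) = 10.11 m.
C/C_peak = exp(−Δx²/(2σ²)) = 0.54 ⇒ Δx = σ·√(−2 ln 0.54) = 10.11 × 1.110 = 11.22 m.
Width = 2Δx = 22.4 m.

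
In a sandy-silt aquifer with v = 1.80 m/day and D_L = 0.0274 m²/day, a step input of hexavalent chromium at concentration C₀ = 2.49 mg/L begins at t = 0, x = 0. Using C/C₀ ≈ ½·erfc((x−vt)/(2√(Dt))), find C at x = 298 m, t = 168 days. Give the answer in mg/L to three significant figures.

2.31 mg/L

For a continuous step input, C/C₀ ≈ ½·erfc((x−vt)/(2√(Dt))).
vt = 1.80 × 168 = 302.4 m and 2√(Dt) = 2√(0.0274 × 168) = 4.291 m.
Argument (x−vt)/(2√(Dt)) = (298 − 302.4)/4.291 = -1.025; ½·erfc(-1.025) = 0.9264.
C = 2.49 × 0.9264 = 2.31 mg/L.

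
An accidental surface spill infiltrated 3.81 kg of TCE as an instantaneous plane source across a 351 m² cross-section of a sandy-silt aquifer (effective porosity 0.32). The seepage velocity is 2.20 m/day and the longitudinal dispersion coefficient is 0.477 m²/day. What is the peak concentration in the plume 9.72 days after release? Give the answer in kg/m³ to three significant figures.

0.00444 kg/m³

The peak of an instantaneous 1D plume sits at x = vt; there the Gaussian factor is 1 and C_max = M/(n_e·A·√(4πDt)), where n_e·A is the pore area the mass is dissolved in.
√(4πDt) = √(4π × 0.477 × 9.72) = 7.633 m, so C_max = 3.81/(0.32 × 351 × 7.633) = 0.00444 kg/m³.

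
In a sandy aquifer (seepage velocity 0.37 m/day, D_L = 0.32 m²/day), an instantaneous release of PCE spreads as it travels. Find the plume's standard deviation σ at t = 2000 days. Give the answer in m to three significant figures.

35.8 m

Dispersive spreading gives a Gaussian with σ² = 2Dt; advection only shifts the center.
σ = √(2 × 0.32 × 2000) = 35.8 m.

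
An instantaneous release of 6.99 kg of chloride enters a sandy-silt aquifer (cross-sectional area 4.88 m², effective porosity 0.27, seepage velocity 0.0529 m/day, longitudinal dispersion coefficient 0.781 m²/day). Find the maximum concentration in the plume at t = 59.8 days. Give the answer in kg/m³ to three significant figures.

0.219 kg/m³

The peak of an instantaneous 1D plume sits at x = vt; there the Gaussian factor is 1 and C_max = M/(n_e·A·√(4πDt)), where n_e·A is the pore area the mass is dissolved in.
√(4πDt) = √(4π × 0.781 × 59.8) = 24.23 m, so C_max = 6.99/(0.27 × 4.88 × 24.23) = 0.219 kg/m³.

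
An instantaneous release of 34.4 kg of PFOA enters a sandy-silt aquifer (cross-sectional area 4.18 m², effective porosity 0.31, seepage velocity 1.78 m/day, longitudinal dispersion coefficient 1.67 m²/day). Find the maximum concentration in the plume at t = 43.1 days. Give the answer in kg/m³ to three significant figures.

0.883 kg/m³

The peak of an instantaneous 1D plume sits at x = vt; there the Gaussian factor is 1 and C_max = M/(n_e·A·√(4πDt)), where n_e·A is the pore area the mass is dissolved in.
√(4πDt) = √(4π × 1.67 × 43.1) = 30.07 m, so C_max = 34.4/(0.31 × 4.18 × 30.07) = 0.883 kg/m³.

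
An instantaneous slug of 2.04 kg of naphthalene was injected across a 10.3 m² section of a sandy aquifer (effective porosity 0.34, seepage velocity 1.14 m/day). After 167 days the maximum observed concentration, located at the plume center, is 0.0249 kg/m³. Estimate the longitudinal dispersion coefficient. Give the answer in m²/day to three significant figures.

0.261 m²/day

At the plume center C_max = M/(n_e·A·√(4πDt)), so D = M²/(4πt·(n_e·A·C_max)²).
n_e·A·C_max = 0.34 × 10.3 × 0.0249 = 0.08720 kg/m.
D = 2.04²/(4π × 167 × 0.08720²) = 0.261 m²/day.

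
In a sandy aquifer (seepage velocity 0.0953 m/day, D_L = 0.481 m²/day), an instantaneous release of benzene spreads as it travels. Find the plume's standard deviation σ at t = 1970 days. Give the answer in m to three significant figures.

Dispersive spreading gives a Gaussian with σ² = 2Dt; advection only shifts the center.
σ = √(2 × 0.481 × 1970) = 43.5 m.

43.5 m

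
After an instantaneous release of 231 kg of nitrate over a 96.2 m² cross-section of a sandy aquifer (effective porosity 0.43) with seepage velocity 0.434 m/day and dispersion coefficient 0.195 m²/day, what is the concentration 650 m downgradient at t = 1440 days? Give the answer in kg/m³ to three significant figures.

For an instantaneous plane source, C(x,t) = M/(n_e·A·√(4πDt)) · exp(−(x−vt)²/(4Dt)), with n_e·A the pore (flow) area.
Plume center vt = 0.434 × 1440 = 624.96 m, so the well at 650 m is 25.04 m downgradient of the peak.
√(4πDt) = 59.40 m, giving peak height M/(n_e·A·√(4πDt)) = 231/(0.43 × 96.2 × 59.40) = 0.09401 kg/m³.
(x−vt)²/(4Dt) = (25.04)²/(4 × 0.195 × 1440) = 0.5582; exp(−0.5582) = 0.5722.
C = 0.09401 × 0.5722 = 0.0538 kg/m³.

0.0538 kg/m³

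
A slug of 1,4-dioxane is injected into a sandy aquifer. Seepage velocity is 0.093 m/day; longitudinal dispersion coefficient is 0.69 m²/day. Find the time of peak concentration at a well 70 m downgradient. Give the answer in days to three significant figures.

For the 1D instantaneous-source solution, setting ∂C/∂t = 0 at fixed x gives v²t² + 2Dt − x² = 0, so t = (√(D² + v²x²) − D)/v².
√(D² + v²x²) = √(0.69² + 0.093² × 70²) = 6.546; v² = 0.008649.
t = (6.546 − 0.69)/0.008649 = 677 days (vs. the pure-advection estimate x/v = 753 d).

677 days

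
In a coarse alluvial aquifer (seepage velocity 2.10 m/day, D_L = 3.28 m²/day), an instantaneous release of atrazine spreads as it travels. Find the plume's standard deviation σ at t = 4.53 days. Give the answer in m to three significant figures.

Dispersive spreading gives a Gaussian with σ² = 2Dt; advection only shifts the center.
σ = √(2 × 3.28 × 4.53) = 5.45 m.

5.45 m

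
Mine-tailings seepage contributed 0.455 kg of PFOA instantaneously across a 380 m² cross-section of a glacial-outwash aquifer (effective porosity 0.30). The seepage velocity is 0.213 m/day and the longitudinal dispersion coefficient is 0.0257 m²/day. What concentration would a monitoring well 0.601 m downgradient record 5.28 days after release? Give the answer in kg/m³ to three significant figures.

0.00184 kg/m³

For an instantaneous plane source, C(x,t) = M/(n_e·A·√(4πDt)) · exp(−(x−vt)²/(4Dt)), with n_e·A the pore (flow) area.
Plume center vt = 0.213 × 5.28 = 1.12464 m, so the well at 0.601 m is 0.52364 m upgradient of the peak.
√(4πDt) = 1.306 m, giving peak height M/(n_e·A·√(4πDt)) = 0.455/(0.30 × 380 × 1.306) = 0.003056 kg/m³.
(x−vt)²/(4Dt) = (-0.52364)²/(4 × 0.0257 × 5.28) = 0.5052; exp(−0.5052) = 0.6034.
C = 0.003056 × 0.6034 = 0.00184 kg/m³.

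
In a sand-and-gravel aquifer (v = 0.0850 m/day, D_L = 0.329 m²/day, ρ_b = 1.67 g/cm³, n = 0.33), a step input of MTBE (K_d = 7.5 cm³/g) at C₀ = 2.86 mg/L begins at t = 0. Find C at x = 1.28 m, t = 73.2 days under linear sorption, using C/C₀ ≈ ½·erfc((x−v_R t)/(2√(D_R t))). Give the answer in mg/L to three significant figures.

Retardation factor R = 1 + ρ_b·K_d/n = 1 + 1.67 × 7.5/0.33 = 38.95.
Sorption retards both mechanisms: v_R = v/R = 0.002182 m/day, D_R = D/R = 0.008447 m²/day.
v_R·t = 0.002182 × 73.2 = 0.1597224 m; 2√(D_R t) = 1.573 m; argument = (1.28 − 0.1597224)/1.573 = 0.7122.
C = C₀ × ½·erfc(0.7122) = 2.86 × 0.1569 = 0.449 mg/L.

0.449 mg/L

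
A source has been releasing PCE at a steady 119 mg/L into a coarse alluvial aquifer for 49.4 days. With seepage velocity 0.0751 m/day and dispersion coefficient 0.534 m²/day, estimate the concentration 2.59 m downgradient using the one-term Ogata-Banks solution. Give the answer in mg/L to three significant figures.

66.8 mg/L

For a continuous step input, C/C₀ ≈ ½·erfc((x−vt)/(2√(Dt))).
vt = 0.0751 × 49.4 = 3.70994 m and 2√(Dt) = 2√(0.534 × 49.4) = 10.27 m.
Argument (x−vt)/(2√(Dt)) = (2.59 − 3.70994)/10.27 = -0.1090; ½·erfc(-0.1090) = 0.5613.
C = 119 × 0.5613 = 66.8 mg/L.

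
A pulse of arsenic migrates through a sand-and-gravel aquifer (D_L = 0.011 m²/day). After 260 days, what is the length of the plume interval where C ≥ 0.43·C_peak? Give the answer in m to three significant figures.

The plume is Gaussian with σ = √(2Dt) = √(2 × 0.011 × 260) = 2.392 m.
C/C_peak = exp(−Δx²/(2σ²)) = 0.43 ⇒ Δx = σ·√(−2 ln 0.43) = 2.392 × 1.299 = 3.107 m.
Width = 2Δx = 6.21 m.

6.21 m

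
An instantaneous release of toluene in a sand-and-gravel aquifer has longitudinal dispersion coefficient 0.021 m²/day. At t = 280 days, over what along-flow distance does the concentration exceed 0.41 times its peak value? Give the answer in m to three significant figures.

The plume is Gaussian with σ = √(2Dt) = √(2 × 0.021 × 280) = 3.429 m.
C/C_peak = exp(−Δx²/(2σ²)) = 0.41 ⇒ Δx = σ·√(−2 ln 0.41) = 3.429 × 1.335 = 4.578 m.
Width = 2Δx = 9.16 m.

9.16 m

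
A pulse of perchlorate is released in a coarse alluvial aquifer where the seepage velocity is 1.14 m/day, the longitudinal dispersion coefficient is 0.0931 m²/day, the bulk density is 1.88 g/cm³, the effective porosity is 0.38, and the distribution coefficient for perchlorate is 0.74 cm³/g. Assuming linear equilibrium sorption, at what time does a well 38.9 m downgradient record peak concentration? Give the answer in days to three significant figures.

Retardation factor R = 1 + ρ_b·K_d/n = 1 + 1.88 × 0.74/0.38 = 4.661.
Sorption retards both mechanisms: v_R = v/R = 0.2446 m/day, D_R = D/R = 0.01997 m²/day.
Peak time from v_R²t² + 2D_R t − x² = 0: t = (√(D_R² + v_R²x²) − D_R)/v_R².
√(D_R² + v_R²x²) = √(0.01997² + 0.2446² × 38.9²) = 9.515; v_R² = 0.05983.
t = (9.515 − 0.01997)/0.05983 = 159 days.

159 days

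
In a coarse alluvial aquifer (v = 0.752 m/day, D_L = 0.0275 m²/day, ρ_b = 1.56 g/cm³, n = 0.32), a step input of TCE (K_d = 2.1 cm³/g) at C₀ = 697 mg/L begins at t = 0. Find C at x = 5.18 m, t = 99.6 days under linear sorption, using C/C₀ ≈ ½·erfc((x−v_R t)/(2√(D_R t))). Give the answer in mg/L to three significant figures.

685 mg/L

Retardation factor R = 1 + ρ_b·K_d/n = 1 + 1.56 × 2.1/0.32 = 11.24.
Sorption retards both mechanisms: v_R = v/R = 0.06690 m/day, D_R = D/R = 0.002447 m²/day.
v_R·t = 0.06690 × 99.6 = 6.66324 m; 2√(D_R t) = 0.9874 m; argument = (5.18 − 6.66324)/0.9874 = -1.502.
C = C₀ × ½·erfc(-1.502) = 697 × 0.9832 = 685 mg/L.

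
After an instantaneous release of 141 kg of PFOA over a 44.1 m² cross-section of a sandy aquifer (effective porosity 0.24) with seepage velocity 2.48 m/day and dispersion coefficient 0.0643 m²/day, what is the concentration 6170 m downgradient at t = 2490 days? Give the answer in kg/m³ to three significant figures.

0.285 kg/m³

For an instantaneous plane source, C(x,t) = M/(n_e·A·√(4πDt)) · exp(−(x−vt)²/(4Dt)), with n_e·A the pore (flow) area.
Plume center vt = 2.48 × 2490 = 6175.2 m, so the well at 6170 m is 5.2 m upgradient of the peak.
√(4πDt) = 44.85 m, giving peak height M/(n_e·A·√(4πDt)) = 141/(0.24 × 44.1 × 44.85) = 0.2970 kg/m³.
(x−vt)²/(4Dt) = (-5.2)²/(4 × 0.0643 × 2490) = 0.04222; exp(−0.04222) = 0.9587.
C = 0.2970 × 0.9587 = 0.285 kg/m³.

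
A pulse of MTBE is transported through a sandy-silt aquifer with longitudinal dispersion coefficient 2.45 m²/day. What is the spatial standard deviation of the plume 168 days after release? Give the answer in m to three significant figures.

28.7 m

Dispersive spreading gives a Gaussian with σ² = 2Dt; advection only shifts the center.
σ = √(2 × 2.45 × 168) = 28.7 m.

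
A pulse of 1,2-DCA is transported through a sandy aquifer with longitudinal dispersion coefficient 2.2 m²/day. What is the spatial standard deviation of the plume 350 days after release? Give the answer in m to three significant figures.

39.2 m

Dispersive spreading gives a Gaussian with σ² = 2Dt; advection only shifts the center.
σ = √(2 × 2.2 × 350) = 39.2 m.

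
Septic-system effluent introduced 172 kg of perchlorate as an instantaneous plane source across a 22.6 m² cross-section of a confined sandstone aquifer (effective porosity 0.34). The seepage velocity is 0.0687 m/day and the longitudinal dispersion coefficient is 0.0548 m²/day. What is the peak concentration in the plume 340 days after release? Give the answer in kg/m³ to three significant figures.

1.46 kg/m³

The peak of an instantaneous 1D plume sits at x = vt; there the Gaussian factor is 1 and C_max = M/(n_e·A·√(4πDt)), where n_e·A is the pore area the mass is dissolved in.
√(4πDt) = √(4π × 0.0548 × 340) = 15.30 m, so C_max = 172/(0.34 × 22.6 × 15.30) = 1.46 kg/m³.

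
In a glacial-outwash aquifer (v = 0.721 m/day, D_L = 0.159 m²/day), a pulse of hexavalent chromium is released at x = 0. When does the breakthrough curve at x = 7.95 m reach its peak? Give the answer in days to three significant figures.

For the 1D instantaneous-source solution, setting ∂C/∂t = 0 at fixed x gives v²t² + 2Dt − x² = 0, so t = (√(D² + v²x²) − D)/v².
√(D² + v²x²) = √(0.159² + 0.721² × 7.95²) = 5.734; v² = 0.519841.
t = (5.734 − 0.159)/0.519841 = 10.7 days (vs. the pure-advection estimate x/v = 11.0 d).

10.7 days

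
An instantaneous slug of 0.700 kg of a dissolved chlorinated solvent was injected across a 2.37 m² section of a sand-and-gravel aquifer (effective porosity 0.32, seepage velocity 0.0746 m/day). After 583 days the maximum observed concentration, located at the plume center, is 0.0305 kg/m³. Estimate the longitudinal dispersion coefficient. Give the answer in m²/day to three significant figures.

At the plume center C_max = M/(n_e·A·√(4πDt)), so D = M²/(4πt·(n_e·A·C_max)²).
n_e·A·C_max = 0.32 × 2.37 × 0.0305 = 0.02313 kg/m.
D = 0.700²/(4π × 583 × 0.02313²) = 0.125 m²/day.

0.125 m²/day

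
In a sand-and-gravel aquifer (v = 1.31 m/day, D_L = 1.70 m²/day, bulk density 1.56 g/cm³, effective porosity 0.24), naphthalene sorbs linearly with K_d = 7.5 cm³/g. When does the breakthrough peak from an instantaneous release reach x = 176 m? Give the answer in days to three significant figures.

Retardation factor R = 1 + ρ_b·K_d/n = 1 + 1.56 × 7.5/0.24 = 49.75.
Sorption retards both mechanisms: v_R = v/R = 0.02633 m/day, D_R = D/R = 0.03417 m²/day.
Peak time from v_R²t² + 2D_R t − x² = 0: t = (√(D_R² + v_R²x²) − D_R)/v_R².
√(D_R² + v_R²x²) = √(0.03417² + 0.02633² × 176²) = 4.634; v_R² = 0.0006933.
t = (4.634 − 0.03417)/0.0006933 = 6630 days.

6630 days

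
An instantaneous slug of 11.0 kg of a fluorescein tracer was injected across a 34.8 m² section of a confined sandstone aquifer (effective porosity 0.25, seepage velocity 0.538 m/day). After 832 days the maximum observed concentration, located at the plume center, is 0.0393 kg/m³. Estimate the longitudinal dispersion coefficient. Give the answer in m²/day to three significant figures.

At the plume center C_max = M/(n_e·A·√(4πDt)), so D = M²/(4πt·(n_e·A·C_max)²).
n_e·A·C_max = 0.25 × 34.8 × 0.0393 = 0.3419 kg/m.
D = 11.0²/(4π × 832 × 0.3419²) = 0.0990 m²/day.

0.0990 m²/day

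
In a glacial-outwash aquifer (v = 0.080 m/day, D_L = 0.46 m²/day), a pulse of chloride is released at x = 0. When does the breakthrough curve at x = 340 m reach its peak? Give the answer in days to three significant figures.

For the 1D instantaneous-source solution, setting ∂C/∂t = 0 at fixed x gives v²t² + 2Dt − x² = 0, so t = (√(D² + v²x²) − D)/v².
√(D² + v²x²) = √(0.46² + 0.080² × 340²) = 27.20; v² = 0.0064.
t = (27.20 − 0.46)/0.0064 = 4180 days (vs. the pure-advection estimate x/v = 4250 d).

4180 days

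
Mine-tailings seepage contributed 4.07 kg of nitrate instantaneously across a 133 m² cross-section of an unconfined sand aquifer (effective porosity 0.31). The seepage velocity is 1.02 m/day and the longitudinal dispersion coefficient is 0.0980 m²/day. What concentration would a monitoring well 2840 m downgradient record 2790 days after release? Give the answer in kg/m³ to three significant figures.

0.00163 kg/m³

For an instantaneous plane source, C(x,t) = M/(n_e·A·√(4πDt)) · exp(−(x−vt)²/(4Dt)), with n_e·A the pore (flow) area.
Plume center vt = 1.02 × 2790 = 2845.8 m, so the well at 2840 m is 5.8 m upgradient of the peak.
√(4πDt) = 58.62 m, giving peak height M/(n_e·A·√(4πDt)) = 4.07/(0.31 × 133 × 58.62) = 0.001684 kg/m³.
(x−vt)²/(4Dt) = (-5.8)²/(4 × 0.0980 × 2790) = 0.03076; exp(−0.03076) = 0.9697.
C = 0.001684 × 0.9697 = 0.00163 kg/m³.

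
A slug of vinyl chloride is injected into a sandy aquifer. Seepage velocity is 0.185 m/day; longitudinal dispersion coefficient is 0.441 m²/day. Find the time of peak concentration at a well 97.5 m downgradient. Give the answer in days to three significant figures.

For the 1D instantaneous-source solution, setting ∂C/∂t = 0 at fixed x gives v²t² + 2Dt − x² = 0, so t = (√(D² + v²x²) − D)/v².
√(D² + v²x²) = √(0.441² + 0.185² × 97.5²) = 18.04; v² = 0.034225.
t = (18.04 − 0.441)/0.034225 = 514 days (vs. the pure-advection estimate x/v = 527 d).

514 days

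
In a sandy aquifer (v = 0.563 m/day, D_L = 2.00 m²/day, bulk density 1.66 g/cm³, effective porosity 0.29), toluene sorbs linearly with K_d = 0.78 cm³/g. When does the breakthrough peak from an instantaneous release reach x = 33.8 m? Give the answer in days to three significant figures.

Retardation factor R = 1 + ρ_b·K_d/n = 1 + 1.66 × 0.78/0.29 = 5.465.
Sorption retards both mechanisms: v_R = v/R = 0.1030 m/day, D_R = D/R = 0.3660 m²/day.
Peak time from v_R²t² + 2D_R t − x² = 0: t = (√(D_R² + v_R²x²) − D_R)/v_R².
√(D_R² + v_R²x²) = √(0.3660² + 0.1030² × 33.8²) = 3.501; v_R² = 0.01061.
t = (3.501 − 0.3660)/0.01061 = 295 days.

295 days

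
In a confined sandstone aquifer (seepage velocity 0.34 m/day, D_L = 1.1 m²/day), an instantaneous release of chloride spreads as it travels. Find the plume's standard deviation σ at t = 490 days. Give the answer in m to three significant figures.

Dispersive spreading gives a Gaussian with σ² = 2Dt; advection only shifts the center.
σ = √(2 × 1.1 × 490) = 32.8 m.

32.8 m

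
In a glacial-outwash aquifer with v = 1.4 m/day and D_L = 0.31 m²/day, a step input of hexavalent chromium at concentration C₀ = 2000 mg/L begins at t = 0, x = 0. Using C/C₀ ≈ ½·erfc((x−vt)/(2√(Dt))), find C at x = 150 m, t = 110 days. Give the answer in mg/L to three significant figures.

For a continuous step input, C/C₀ ≈ ½·erfc((x−vt)/(2√(Dt))).
vt = 1.4 × 110 = 154 m and 2√(Dt) = 2√(0.31 × 110) = 11.68 m.
Argument (x−vt)/(2√(Dt)) = (150 − 154)/11.68 = -0.3425; ½·erfc(-0.3425) = 0.6859.
C = 2000 × 0.6859 = 1370 mg/L.

1370 mg/L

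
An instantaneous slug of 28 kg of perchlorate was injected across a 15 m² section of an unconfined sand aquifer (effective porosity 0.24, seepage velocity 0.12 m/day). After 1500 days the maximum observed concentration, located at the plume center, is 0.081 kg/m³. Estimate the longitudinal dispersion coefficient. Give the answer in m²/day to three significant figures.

At the plume center C_max = M/(n_e·A·√(4πDt)), so D = M²/(4πt·(n_e·A·C_max)²).
n_e·A·C_max = 0.24 × 15 × 0.081 = 0.2916 kg/m.
D = 28²/(4π × 1500 × 0.2916²) = 0.489 m²/day.

0.489 m²/day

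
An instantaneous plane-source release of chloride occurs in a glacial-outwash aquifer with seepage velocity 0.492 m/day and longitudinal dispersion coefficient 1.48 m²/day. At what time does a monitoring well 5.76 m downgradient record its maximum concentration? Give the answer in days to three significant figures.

7.09 days

For the 1D instantaneous-source solution, setting ∂C/∂t = 0 at fixed x gives v²t² + 2Dt − x² = 0, so t = (√(D² + v²x²) − D)/v².
√(D² + v²x²) = √(1.48² + 0.492² × 5.76²) = 3.197; v² = 0.242064.
t = (3.197 − 1.48)/0.242064 = 7.09 days (vs. the pure-advection estimate x/v = 11.7 d).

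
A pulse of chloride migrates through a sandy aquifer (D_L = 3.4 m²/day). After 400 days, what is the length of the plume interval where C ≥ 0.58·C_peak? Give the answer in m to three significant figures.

The plume is Gaussian with σ = √(2Dt) = √(2 × 3.4 × 400) = 52.15 m.
C/C_peak = exp(−Δx²/(2σ²)) = 0.58 ⇒ Δx = σ·√(−2 ln 0.58) = 52.15 × 1.044 = 54.44 m.
Width = 2Δx = 109 m.

109 m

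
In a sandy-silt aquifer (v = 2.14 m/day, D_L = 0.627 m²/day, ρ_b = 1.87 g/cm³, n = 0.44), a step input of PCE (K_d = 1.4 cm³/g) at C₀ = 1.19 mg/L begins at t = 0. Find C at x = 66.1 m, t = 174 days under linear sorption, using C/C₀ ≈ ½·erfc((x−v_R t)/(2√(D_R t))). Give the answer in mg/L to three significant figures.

0.0151 mg/L

Retardation factor R = 1 + ρ_b·K_d/n = 1 + 1.87 × 1.4/0.44 = 6.950.
Sorption retards both mechanisms: v_R = v/R = 0.3079 m/day, D_R = D/R = 0.09022 m²/day.
v_R·t = 0.3079 × 174 = 53.5746 m; 2√(D_R t) = 7.924 m; argument = (66.1 − 53.5746)/7.924 = 1.581.
C = C₀ × ½·erfc(1.581) = 1.19 × 0.01268 = 0.0151 mg/L.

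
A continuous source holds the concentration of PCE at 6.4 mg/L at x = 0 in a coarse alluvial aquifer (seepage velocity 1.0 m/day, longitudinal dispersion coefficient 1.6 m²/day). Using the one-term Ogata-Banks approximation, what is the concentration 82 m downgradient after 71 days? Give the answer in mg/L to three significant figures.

For a continuous step input, C/C₀ ≈ ½·erfc((x−vt)/(2√(Dt))).
vt = 1.0 × 71 = 71 m and 2√(Dt) = 2√(1.6 × 71) = 21.32 m.
Argument (x−vt)/(2√(Dt)) = (82 − 71)/21.32 = 0.5159; ½·erfc(0.5159) = 0.2328.
C = 6.4 × 0.2328 = 1.49 mg/L.

1.49 mg/L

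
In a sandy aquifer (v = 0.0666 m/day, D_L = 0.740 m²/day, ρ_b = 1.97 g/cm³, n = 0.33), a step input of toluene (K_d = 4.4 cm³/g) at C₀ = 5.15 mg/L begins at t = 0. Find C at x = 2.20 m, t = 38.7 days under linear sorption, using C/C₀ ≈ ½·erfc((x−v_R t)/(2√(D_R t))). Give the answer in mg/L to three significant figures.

Retardation factor R = 1 + ρ_b·K_d/n = 1 + 1.97 × 4.4/0.33 = 27.27.
Sorption retards both mechanisms: v_R = v/R = 0.002442 m/day, D_R = D/R = 0.02714 m²/day.
v_R·t = 0.002442 × 38.7 = 0.0945054 m; 2√(D_R t) = 2.050 m; argument = (2.20 − 0.0945054)/2.050 = 1.027.
C = C₀ × ½·erfc(1.027) = 5.15 × 0.07320 = 0.377 mg/L.

0.377 mg/L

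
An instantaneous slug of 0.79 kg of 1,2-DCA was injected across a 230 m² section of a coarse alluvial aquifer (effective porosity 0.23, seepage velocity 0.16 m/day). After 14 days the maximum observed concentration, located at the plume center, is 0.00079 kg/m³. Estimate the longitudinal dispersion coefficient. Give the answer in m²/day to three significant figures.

At the plume center C_max = M/(n_e·A·√(4πDt)), so D = M²/(4πt·(n_e·A·C_max)²).
n_e·A·C_max = 0.23 × 230 × 0.00079 = 0.04179 kg/m.
D = 0.79²/(4π × 14 × 0.04179²) = 2.03 m²/day.

2.03 m²/day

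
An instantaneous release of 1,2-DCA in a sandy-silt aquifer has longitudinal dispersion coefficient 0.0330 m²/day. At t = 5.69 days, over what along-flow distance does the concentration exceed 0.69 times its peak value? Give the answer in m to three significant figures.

The plume is Gaussian with σ = √(2Dt) = √(2 × 0.0330 × 5.69) = 0.6128 m.
C/C_peak = exp(−Δx²/(2σ²)) = 0.69 ⇒ Δx = σ·√(−2 ln 0.69) = 0.6128 × 0.8615 = 0.5279 m.
Width = 2Δx = 1.06 m.

1.06 m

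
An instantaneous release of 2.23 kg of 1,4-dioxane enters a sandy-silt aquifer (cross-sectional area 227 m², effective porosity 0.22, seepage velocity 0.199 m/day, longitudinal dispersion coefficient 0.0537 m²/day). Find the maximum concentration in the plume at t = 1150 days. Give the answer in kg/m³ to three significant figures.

The peak of an instantaneous 1D plume sits at x = vt; there the Gaussian factor is 1 and C_max = M/(n_e·A·√(4πDt)), where n_e·A is the pore area the mass is dissolved in.
√(4πDt) = √(4π × 0.0537 × 1150) = 27.86 m, so C_max = 2.23/(0.22 × 227 × 27.86) = 0.00160 kg/m³.

0.00160 kg/m³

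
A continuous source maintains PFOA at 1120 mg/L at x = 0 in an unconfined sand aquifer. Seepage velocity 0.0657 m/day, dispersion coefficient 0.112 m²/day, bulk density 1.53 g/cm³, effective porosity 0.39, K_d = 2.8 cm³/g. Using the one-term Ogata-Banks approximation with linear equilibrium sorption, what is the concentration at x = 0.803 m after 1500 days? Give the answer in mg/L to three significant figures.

1030 mg/L

Retardation factor R = 1 + ρ_b·K_d/n = 1 + 1.53 × 2.8/0.39 = 11.98.
Sorption retards both mechanisms: v_R = v/R = 0.005484 m/day, D_R = D/R = 0.009349 m²/day.
v_R·t = 0.005484 × 1500 = 8.226 m; 2√(D_R t) = 7.490 m; argument = (0.803 − 8.226)/7.490 = -0.9911.
C = C₀ × ½·erfc(-0.9911) = 1120 × 0.9195 = 1030 mg/L.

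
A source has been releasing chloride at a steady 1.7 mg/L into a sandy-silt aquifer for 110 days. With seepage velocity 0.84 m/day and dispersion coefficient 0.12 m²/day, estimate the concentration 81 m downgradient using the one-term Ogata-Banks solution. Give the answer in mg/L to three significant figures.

For a continuous step input, C/C₀ ≈ ½·erfc((x−vt)/(2√(Dt))).
vt = 0.84 × 110 = 92.4 m and 2√(Dt) = 2√(0.12 × 110) = 7.266 m.
Argument (x−vt)/(2√(Dt)) = (81 − 92.4)/7.266 = -1.569; ½·erfc(-1.569) = 0.9868.
C = 1.7 × 0.9868 = 1.68 mg/L.

1.68 mg/L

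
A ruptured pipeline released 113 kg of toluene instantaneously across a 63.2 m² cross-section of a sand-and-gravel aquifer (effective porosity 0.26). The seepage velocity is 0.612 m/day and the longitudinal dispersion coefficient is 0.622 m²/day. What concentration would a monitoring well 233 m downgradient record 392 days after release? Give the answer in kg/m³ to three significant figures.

0.118 kg/m³

For an instantaneous plane source, C(x,t) = M/(n_e·A·√(4πDt)) · exp(−(x−vt)²/(4Dt)), with n_e·A the pore (flow) area.
Plume center vt = 0.612 × 392 = 239.904 m, so the well at 233 m is 6.904 m upgradient of the peak.
√(4πDt) = 55.35 m, giving peak height M/(n_e·A·√(4πDt)) = 113/(0.26 × 63.2 × 55.35) = 0.1242 kg/m³.
(x−vt)²/(4Dt) = (-6.904)²/(4 × 0.622 × 392) = 0.04887; exp(−0.04887) = 0.9523.
C = 0.1242 × 0.9523 = 0.118 kg/m³.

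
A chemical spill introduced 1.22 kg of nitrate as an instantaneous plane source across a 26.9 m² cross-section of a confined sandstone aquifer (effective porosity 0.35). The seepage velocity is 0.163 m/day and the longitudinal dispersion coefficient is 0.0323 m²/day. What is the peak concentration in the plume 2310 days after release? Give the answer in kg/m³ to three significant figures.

The peak of an instantaneous 1D plume sits at x = vt; there the Gaussian factor is 1 and C_max = M/(n_e·A·√(4πDt)), where n_e·A is the pore area the mass is dissolved in.
√(4πDt) = √(4π × 0.0323 × 2310) = 30.62 m, so C_max = 1.22/(0.35 × 26.9 × 30.62) = 0.00423 kg/m³.

0.00423 kg/m³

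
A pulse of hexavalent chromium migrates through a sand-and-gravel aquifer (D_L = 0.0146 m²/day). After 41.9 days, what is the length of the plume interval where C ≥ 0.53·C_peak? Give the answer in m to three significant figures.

2.49 m

The plume is Gaussian with σ = √(2Dt) = √(2 × 0.0146 × 41.9) = 1.106 m.
C/C_peak = exp(−Δx²/(2σ²)) = 0.53 ⇒ Δx = σ·√(−2 ln 0.53) = 1.106 × 1.127 = 1.246 m.
Width = 2Δx = 2.49 m.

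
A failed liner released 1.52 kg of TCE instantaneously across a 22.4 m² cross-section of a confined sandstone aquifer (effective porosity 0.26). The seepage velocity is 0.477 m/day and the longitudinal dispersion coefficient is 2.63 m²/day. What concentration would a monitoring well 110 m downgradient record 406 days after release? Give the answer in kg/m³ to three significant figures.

0.000438 kg/m³

For an instantaneous plane source, C(x,t) = M/(n_e·A·√(4πDt)) · exp(−(x−vt)²/(4Dt)), with n_e·A the pore (flow) area.
Plume center vt = 0.477 × 406 = 193.662 m, so the well at 110 m is 83.662 m upgradient of the peak.
√(4πDt) = 115.8 m, giving peak height M/(n_e·A·√(4πDt)) = 1.52/(0.26 × 22.4 × 115.8) = 0.002254 kg/m³.
(x−vt)²/(4Dt) = (-83.662)²/(4 × 2.63 × 406) = 1.639; exp(−1.639) = 0.1942.
C = 0.002254 × 0.1942 = 0.000438 kg/m³.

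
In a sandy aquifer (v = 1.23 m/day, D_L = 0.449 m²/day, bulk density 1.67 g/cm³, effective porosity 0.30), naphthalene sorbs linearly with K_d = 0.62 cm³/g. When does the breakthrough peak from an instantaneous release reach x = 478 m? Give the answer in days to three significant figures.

Retardation factor R = 1 + ρ_b·K_d/n = 1 + 1.67 × 0.62/0.30 = 4.451.
Sorption retards both mechanisms: v_R = v/R = 0.2763 m/day, D_R = D/R = 0.1009 m²/day.
Peak time from v_R²t² + 2D_R t − x² = 0: t = (√(D_R² + v_R²x²) − D_R)/v_R².
√(D_R² + v_R²x²) = √(0.1009² + 0.2763² × 478²) = 132.1; v_R² = 0.07634.
t = (132.1 − 0.1009)/0.07634 = 1730 days.

1730 days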